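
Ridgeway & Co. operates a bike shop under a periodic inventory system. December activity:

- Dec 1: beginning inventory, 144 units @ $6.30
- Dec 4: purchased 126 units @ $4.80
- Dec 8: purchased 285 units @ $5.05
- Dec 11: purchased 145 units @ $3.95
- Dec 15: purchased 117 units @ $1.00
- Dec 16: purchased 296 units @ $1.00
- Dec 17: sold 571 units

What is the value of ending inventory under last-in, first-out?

Dec 17, 571 sold [LIFO — newest first]: 296 @ $1.00 + 117 @ $1.00 + 145 @ $3.95 + 13 @ $5.05 = $1,051.40
Ending inventory: 144 @ $6.30 + 126 @ $4.80 + 272 @ $5.05 = $2,885.60

Ending inventory = $2,885.60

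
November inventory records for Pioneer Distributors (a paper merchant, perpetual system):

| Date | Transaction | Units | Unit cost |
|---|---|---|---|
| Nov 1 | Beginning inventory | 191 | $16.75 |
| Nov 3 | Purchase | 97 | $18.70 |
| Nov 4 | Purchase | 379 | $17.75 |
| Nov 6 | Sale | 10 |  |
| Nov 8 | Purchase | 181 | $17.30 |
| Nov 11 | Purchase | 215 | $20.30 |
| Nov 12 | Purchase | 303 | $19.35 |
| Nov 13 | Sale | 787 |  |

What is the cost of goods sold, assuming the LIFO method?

COGS = $15,098.35

Nov 6, 10 sold [LIFO — newest first]: 10 @ $17.75 = $177.50
Nov 13, 787 sold [LIFO — newest first]: 303 @ $19.35 + 215 @ $20.30 + 181 @ $17.30 + 88 @ $17.75 = $14,920.85
Total COGS = $177.50 + $14,920.85 = $15,098.35
Ending inventory: 191 @ $16.75 + 97 @ $18.70 + 281 @ $17.75 = $10,000.90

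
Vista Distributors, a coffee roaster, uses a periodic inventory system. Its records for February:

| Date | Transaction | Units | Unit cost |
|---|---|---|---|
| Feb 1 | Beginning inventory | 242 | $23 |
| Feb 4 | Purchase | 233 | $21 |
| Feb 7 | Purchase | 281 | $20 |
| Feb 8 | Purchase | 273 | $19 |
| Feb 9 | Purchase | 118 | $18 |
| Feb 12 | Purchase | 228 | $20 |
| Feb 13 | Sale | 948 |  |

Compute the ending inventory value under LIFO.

Ending inventory = $9,451

Feb 13, 948 sold [LIFO — newest first]: 228 @ $20 + 118 @ $18 + 273 @ $19 + 281 @ $20 + 48 @ $21 = $18,499
Ending inventory: 242 @ $23 + 185 @ $21 = $9,451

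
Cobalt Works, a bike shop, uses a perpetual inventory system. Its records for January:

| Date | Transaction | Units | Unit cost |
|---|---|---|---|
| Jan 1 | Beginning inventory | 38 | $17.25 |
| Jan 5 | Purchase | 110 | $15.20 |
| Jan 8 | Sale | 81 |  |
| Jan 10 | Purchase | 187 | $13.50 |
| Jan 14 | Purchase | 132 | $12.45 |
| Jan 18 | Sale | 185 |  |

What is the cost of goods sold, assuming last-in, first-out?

Jan 8, 81 sold [LIFO — newest first]: 81 @ $15.20 = $1,231.20
Jan 18, 185 sold [LIFO — newest first]: 132 @ $12.45 + 53 @ $13.50 = $2,358.90
Total COGS = $1,231.20 + $2,358.90 = $3,590.10
Ending inventory: 38 @ $17.25 + 29 @ $15.20 + 134 @ $13.50 = $2,905.30

COGS = $3,590.10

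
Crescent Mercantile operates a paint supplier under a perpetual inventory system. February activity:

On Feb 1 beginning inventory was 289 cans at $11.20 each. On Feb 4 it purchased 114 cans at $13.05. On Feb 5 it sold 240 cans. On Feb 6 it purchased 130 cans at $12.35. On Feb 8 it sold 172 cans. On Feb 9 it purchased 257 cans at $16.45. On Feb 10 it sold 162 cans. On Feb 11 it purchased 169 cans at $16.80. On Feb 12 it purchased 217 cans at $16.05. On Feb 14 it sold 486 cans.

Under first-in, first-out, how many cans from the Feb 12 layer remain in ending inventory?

Feb 5, 240 sold [FIFO — oldest first]: 240 @ $11.20 = $2,688.00
Feb 8, 172 sold [FIFO — oldest first]: 49 @ $11.20 + 114 @ $13.05 + 9 @ $12.35 = $2,147.65
Feb 10, 162 sold [FIFO — oldest first]: 121 @ $12.35 + 41 @ $16.45 = $2,168.80
Feb 14, 486 sold [FIFO — oldest first]: 216 @ $16.45 + 169 @ $16.80 + 101 @ $16.05 = $8,013.45
Total COGS = $2,688.00 + $2,147.65 + $2,168.80 + $8,013.45 = $15,017.90
Ending inventory: 116 @ $16.05 = $1,861.80

116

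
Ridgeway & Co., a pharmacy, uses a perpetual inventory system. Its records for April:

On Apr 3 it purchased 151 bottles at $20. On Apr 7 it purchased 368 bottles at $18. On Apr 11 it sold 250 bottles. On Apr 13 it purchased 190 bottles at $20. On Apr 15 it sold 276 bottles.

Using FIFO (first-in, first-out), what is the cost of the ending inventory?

Ending inventory = $3,660

Apr 11, 250 sold [FIFO — oldest first]: 151 @ $20 + 99 @ $18 = $4,802
Apr 15, 276 sold [FIFO — oldest first]: 269 @ $18 + 7 @ $20 = $4,982
Total COGS = $4,802 + $4,982 = $9,784
Ending inventory: 183 @ $20 = $3,660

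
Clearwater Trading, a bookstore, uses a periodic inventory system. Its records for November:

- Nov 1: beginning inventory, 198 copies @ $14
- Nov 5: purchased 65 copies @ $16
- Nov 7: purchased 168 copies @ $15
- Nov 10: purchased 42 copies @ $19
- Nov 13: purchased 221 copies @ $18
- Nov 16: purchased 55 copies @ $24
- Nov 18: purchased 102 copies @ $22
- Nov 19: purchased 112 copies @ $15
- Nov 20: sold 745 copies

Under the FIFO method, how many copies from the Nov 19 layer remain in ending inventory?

112

Nov 20, 745 sold [FIFO — oldest first]: 198 @ $14 + 65 @ $16 + 168 @ $15 + 42 @ $19 + 221 @ $18 + 51 @ $24 = $12,332
Ending inventory: 4 @ $24 + 102 @ $22 + 112 @ $15 = $4,020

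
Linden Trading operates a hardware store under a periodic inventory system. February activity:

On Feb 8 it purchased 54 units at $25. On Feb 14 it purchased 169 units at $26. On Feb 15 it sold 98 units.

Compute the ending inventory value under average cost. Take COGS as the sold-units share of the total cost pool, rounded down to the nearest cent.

Feb 15, sell 98: 98/223 × $5,744.00 → $2,524.26
Ending inventory (cost pool remaining) = $3,219.74

Ending inventory = $3,219.74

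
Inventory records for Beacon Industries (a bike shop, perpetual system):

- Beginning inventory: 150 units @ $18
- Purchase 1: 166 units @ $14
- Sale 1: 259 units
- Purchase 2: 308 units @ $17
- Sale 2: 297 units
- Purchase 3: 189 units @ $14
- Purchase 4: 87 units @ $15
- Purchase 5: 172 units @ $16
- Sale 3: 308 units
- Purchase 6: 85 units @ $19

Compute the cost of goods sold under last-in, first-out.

Sale 1 (259) [LIFO — newest first]: 166 @ $14 + 93 @ $18 = $3,998
Sale 2 (297) [LIFO — newest first]: 297 @ $17 = $5,049
Sale 3 (308) [LIFO — newest first]: 172 @ $16 + 87 @ $15 + 49 @ $14 = $4,743
Total COGS = $3,998 + $5,049 + $4,743 = $13,790
Ending inventory: 57 @ $18 + 11 @ $17 + 140 @ $14 + 85 @ $19 = $4,788

COGS = $13,790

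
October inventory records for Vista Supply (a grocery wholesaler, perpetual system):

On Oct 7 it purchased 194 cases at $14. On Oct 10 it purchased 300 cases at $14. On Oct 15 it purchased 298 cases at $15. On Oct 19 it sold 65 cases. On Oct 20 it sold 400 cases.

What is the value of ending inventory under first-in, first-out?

Ending inventory = $4,876

Oct 19, 65 sold [FIFO — oldest first]: 65 @ $14 = $910
Oct 20, 400 sold [FIFO — oldest first]: 129 @ $14 + 271 @ $14 = $5,600
Total COGS = $910 + $5,600 = $6,510
Ending inventory: 29 @ $14 + 298 @ $15 = $4,876
Check: goods available $11,386 = COGS $6,510 + ending $4,876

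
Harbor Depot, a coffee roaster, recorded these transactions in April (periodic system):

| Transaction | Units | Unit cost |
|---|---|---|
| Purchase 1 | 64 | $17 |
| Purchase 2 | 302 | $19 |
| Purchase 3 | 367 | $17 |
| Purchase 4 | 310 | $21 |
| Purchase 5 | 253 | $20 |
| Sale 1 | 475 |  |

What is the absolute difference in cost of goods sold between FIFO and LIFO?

FIFO COGS: 64 @ $17 + 302 @ $19 + 109 @ $17 = $8,679
LIFO COGS: 253 @ $20 + 222 @ $21 = $9,722
Difference = |$8,679 − $9,722| = $1,043

$1,043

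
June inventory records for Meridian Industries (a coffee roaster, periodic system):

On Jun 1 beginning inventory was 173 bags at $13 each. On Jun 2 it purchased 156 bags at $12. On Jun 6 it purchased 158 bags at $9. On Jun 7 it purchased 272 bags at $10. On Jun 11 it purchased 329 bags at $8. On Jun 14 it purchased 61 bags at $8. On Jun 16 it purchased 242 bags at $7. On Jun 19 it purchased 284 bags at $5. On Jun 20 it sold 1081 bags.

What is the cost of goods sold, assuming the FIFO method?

Jun 20, 1081 sold [FIFO — oldest first]: 173 @ $13 + 156 @ $12 + 158 @ $9 + 272 @ $10 + 322 @ $8 = $10,839
Ending inventory: 7 @ $8 + 61 @ $8 + 242 @ $7 + 284 @ $5 = $3,658
Check: goods available $14,497 = COGS $10,839 + ending $3,658

COGS = $10,839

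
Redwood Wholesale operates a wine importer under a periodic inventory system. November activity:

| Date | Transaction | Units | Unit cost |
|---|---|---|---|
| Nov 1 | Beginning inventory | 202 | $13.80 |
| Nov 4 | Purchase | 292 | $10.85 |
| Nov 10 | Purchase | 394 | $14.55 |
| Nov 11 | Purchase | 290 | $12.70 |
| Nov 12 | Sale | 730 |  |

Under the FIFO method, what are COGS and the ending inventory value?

Nov 12, 730 sold [FIFO — oldest first]: 202 @ $13.80 + 292 @ $10.85 + 236 @ $14.55 = $9,389.60
Ending inventory: 158 @ $14.55 + 290 @ $12.70 = $5,981.90
Check: goods available $15,371.50 = COGS $9,389.60 + ending $5,981.90

COGS = $9,389.60; ending inventory = $5,981.90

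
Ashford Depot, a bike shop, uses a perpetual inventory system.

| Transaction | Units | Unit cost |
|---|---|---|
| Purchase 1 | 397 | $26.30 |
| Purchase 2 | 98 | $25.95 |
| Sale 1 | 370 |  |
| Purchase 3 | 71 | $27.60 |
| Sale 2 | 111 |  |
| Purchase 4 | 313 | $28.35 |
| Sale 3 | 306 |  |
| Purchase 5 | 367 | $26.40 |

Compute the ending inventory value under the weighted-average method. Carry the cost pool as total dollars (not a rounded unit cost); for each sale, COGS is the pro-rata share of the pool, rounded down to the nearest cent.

Ending inventory = $12,265.11

After Purchase 1: 397 on hand, pool $10,441.10 (≈ $26.3000 each)
After Purchase 2: 495 on hand, pool $12,984.20 (≈ $26.2307 each)
Sale 1, sell 370: 370/495 × $12,984.20 → $9,705.36
After Purchase 3: 196 on hand, pool $5,238.44 (≈ $26.7267 each)
Sale 2, sell 111: 111/196 × $5,238.44 → $2,966.66
After Purchase 4: 398 on hand, pool $11,145.33 (≈ $28.0033 each)
Sale 3, sell 306: 306/398 × $11,145.33 → $8,569.02
After Purchase 5: 459 on hand, pool $12,265.11 (≈ $26.7214 each)
Total COGS = $9,705.36 + $2,966.66 + $8,569.02 = $21,241.04
Ending inventory (cost pool remaining) = $12,265.11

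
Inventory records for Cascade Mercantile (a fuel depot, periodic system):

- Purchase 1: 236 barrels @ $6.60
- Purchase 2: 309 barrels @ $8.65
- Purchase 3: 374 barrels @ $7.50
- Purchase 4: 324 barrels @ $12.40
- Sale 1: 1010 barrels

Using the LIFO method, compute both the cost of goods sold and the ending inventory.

COGS = $9,515.25; ending inventory = $1,537.80

Sale 1 (1010) [LIFO — newest first]: 324 @ $12.40 + 374 @ $7.50 + 309 @ $8.65 + 3 @ $6.60 = $9,515.25
Ending inventory: 233 @ $6.60 = $1,537.80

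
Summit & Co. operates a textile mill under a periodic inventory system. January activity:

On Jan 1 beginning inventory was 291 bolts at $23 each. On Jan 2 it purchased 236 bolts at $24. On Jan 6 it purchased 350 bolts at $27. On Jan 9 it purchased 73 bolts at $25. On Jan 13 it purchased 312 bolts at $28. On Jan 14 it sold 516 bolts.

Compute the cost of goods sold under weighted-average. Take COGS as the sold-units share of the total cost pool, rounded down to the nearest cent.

COGS = $13,234.45

Jan 14, sell 516: 516/1262 × $32,368.00 → $13,234.45
Ending inventory (cost pool remaining) = $19,133.55
Check: goods available $32,368.00 = COGS $13,234.45 + ending $19,133.55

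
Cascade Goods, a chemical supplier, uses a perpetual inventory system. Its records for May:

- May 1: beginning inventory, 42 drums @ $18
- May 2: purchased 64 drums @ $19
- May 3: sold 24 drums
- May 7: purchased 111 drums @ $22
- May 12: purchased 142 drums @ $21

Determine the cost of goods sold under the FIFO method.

May 3, 24 sold [FIFO — oldest first]: 24 @ $18 = $432
Ending inventory: 18 @ $18 + 64 @ $19 + 111 @ $22 + 142 @ $21 = $6,964

COGS = $432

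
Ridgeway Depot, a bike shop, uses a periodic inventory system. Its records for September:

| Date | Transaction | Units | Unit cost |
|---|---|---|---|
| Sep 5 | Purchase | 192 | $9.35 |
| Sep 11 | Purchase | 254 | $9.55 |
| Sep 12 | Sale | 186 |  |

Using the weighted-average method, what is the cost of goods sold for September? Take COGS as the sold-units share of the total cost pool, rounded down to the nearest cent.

COGS = $1,760.28

Sep 12, sell 186: 186/446 × $4,220.90 → $1,760.28
Ending inventory (cost pool remaining) = $2,460.62
Check: goods available $4,220.90 = COGS $1,760.28 + ending $2,460.62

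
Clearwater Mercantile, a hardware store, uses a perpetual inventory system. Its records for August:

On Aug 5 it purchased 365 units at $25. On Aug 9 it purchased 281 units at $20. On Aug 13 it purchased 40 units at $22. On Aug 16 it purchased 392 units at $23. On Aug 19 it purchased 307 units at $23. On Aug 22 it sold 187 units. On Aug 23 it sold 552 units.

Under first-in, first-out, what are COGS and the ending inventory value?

COGS = $16,844; ending inventory = $14,858

Aug 22, 187 sold [FIFO — oldest first]: 187 @ $25 = $4,675
Aug 23, 552 sold [FIFO — oldest first]: 178 @ $25 + 281 @ $20 + 40 @ $22 + 53 @ $23 = $12,169
Total COGS = $4,675 + $12,169 = $16,844
Ending inventory: 339 @ $23 + 307 @ $23 = $14,858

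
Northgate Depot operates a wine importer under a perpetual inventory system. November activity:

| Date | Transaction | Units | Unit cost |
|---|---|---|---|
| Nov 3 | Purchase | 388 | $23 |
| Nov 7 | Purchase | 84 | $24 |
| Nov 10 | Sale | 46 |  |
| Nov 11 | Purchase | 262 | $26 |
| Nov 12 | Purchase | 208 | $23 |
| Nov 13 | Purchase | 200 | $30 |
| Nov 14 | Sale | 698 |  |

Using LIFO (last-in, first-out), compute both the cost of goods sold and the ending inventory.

COGS = $19,372; ending inventory = $9,164

Nov 10, 46 sold [LIFO — newest first]: 46 @ $24 = $1,104
Nov 14, 698 sold [LIFO — newest first]: 200 @ $30 + 208 @ $23 + 262 @ $26 + 28 @ $24 = $18,268
Total COGS = $1,104 + $18,268 = $19,372
Ending inventory: 388 @ $23 + 10 @ $24 = $9,164
Check: goods available $28,536 = COGS $19,372 + ending $9,164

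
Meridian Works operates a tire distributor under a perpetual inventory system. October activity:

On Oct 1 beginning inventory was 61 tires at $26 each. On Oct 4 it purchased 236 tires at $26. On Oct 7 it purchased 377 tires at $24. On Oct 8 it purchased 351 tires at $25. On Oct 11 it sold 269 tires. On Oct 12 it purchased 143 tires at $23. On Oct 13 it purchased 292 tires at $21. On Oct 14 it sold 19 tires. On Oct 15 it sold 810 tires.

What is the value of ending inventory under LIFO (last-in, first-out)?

Oct 11, 269 sold [LIFO — newest first]: 269 @ $25 = $6,725
Oct 14, 19 sold [LIFO — newest first]: 19 @ $21 = $399
Oct 15, 810 sold [LIFO — newest first]: 273 @ $21 + 143 @ $23 + 82 @ $25 + 312 @ $24 = $18,560
Total COGS = $6,725 + $399 + $18,560 = $25,684
Ending inventory: 61 @ $26 + 236 @ $26 + 65 @ $24 = $9,282
Check: goods available $34,966 = COGS $25,684 + ending $9,282

Ending inventory = $9,282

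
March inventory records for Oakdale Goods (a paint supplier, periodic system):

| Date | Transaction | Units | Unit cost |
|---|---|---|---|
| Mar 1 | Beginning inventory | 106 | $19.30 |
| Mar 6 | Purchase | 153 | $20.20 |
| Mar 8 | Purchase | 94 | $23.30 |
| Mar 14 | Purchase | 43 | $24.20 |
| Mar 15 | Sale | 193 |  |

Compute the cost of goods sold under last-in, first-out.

COGS = $4,362.00

Mar 15, 193 sold [LIFO — newest first]: 43 @ $24.20 + 94 @ $23.30 + 56 @ $20.20 = $4,362.00
Ending inventory: 106 @ $19.30 + 97 @ $20.20 = $4,005.20
Check: goods available $8,367.20 = COGS $4,362.00 + ending $4,005.20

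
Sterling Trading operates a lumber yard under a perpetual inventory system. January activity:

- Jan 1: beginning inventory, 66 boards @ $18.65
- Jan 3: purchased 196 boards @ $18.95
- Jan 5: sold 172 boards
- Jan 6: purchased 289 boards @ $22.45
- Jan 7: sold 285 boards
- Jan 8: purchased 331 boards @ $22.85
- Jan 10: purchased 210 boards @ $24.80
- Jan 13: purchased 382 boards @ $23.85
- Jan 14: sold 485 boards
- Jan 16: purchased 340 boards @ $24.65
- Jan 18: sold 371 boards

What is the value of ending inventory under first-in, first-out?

Jan 5, 172 sold [FIFO — oldest first]: 66 @ $18.65 + 106 @ $18.95 = $3,239.60
Jan 7, 285 sold [FIFO — oldest first]: 90 @ $18.95 + 195 @ $22.45 = $6,083.25
Jan 14, 485 sold [FIFO — oldest first]: 94 @ $22.45 + 331 @ $22.85 + 60 @ $24.80 = $11,161.65
Jan 18, 371 sold [FIFO — oldest first]: 150 @ $24.80 + 221 @ $23.85 = $8,990.85
Total COGS = $3,239.60 + $6,083.25 + $11,161.65 + $8,990.85 = $29,475.35
Ending inventory: 161 @ $23.85 + 340 @ $24.65 = $12,220.85
Check: goods available $41,696.20 = COGS $29,475.35 + ending $12,220.85

Ending inventory = $12,220.85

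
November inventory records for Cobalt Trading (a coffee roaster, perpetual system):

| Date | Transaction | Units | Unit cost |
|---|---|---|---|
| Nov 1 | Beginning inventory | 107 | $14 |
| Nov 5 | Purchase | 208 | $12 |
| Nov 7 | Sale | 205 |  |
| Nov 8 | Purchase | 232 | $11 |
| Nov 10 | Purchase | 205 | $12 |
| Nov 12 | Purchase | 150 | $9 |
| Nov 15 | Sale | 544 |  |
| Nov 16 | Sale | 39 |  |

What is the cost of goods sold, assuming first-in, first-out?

COGS = $9,330

Nov 7, 205 sold [FIFO — oldest first]: 107 @ $14 + 98 @ $12 = $2,674
Nov 15, 544 sold [FIFO — oldest first]: 110 @ $12 + 232 @ $11 + 202 @ $12 = $6,296
Nov 16, 39 sold [FIFO — oldest first]: 3 @ $12 + 36 @ $9 = $360
Total COGS = $2,674 + $6,296 + $360 = $9,330
Ending inventory: 114 @ $9 = $1,026
Check: goods available $10,356 = COGS $9,330 + ending $1,026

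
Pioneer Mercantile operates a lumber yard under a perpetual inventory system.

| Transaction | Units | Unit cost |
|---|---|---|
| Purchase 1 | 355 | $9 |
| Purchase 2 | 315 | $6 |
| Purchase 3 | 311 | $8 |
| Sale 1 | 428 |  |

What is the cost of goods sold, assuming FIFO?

Sale 1 (428) [FIFO — oldest first]: 355 @ $9 + 73 @ $6 = $3,633
Ending inventory: 242 @ $6 + 311 @ $8 = $3,940

COGS = $3,633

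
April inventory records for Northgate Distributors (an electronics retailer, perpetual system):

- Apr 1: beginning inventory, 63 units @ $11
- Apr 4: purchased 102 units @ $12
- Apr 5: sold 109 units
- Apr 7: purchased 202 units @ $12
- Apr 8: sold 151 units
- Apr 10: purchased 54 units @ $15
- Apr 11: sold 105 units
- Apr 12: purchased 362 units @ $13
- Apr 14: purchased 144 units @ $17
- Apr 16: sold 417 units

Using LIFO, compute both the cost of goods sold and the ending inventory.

Apr 5, 109 sold [LIFO — newest first]: 102 @ $12 + 7 @ $11 = $1,301
Apr 8, 151 sold [LIFO — newest first]: 151 @ $12 = $1,812
Apr 11, 105 sold [LIFO — newest first]: 54 @ $15 + 51 @ $12 = $1,422
Apr 16, 417 sold [LIFO — newest first]: 144 @ $17 + 273 @ $13 = $5,997
Total COGS = $1,301 + $1,812 + $1,422 + $5,997 = $10,532
Ending inventory: 56 @ $11 + 89 @ $13 = $1,773

COGS = $10,532; ending inventory = $1,773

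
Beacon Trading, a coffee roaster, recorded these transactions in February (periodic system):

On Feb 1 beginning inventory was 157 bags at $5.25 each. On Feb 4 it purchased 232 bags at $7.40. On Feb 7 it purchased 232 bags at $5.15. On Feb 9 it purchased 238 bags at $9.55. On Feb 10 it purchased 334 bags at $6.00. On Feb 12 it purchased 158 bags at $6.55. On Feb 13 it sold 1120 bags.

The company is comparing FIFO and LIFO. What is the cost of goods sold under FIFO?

FIFO COGS: 157 @ $5.25 + 232 @ $7.40 + 232 @ $5.15 + 238 @ $9.55 + 261 @ $6.00 = $7,574.75
LIFO COGS: 158 @ $6.55 + 334 @ $6.00 + 238 @ $9.55 + 232 @ $5.15 + 158 @ $7.40 = $7,675.80

COGS = $7,574.75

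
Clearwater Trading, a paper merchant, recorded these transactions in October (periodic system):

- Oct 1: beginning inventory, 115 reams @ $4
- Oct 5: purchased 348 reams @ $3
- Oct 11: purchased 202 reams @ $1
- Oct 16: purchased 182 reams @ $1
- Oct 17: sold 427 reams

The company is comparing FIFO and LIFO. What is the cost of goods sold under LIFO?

COGS = $513

FIFO COGS: 115 @ $4 + 312 @ $3 = $1,396
LIFO COGS: 182 @ $1 + 202 @ $1 + 43 @ $3 = $513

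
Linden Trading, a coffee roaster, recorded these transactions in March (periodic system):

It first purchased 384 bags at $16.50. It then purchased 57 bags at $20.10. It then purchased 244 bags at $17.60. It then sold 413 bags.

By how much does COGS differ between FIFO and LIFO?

FIFO COGS: 384 @ $16.50 + 29 @ $20.10 = $6,918.90
LIFO COGS: 244 @ $17.60 + 57 @ $20.10 + 112 @ $16.50 = $7,288.10
Difference = |$6,918.90 − $7,288.10| = $369.20

$369.20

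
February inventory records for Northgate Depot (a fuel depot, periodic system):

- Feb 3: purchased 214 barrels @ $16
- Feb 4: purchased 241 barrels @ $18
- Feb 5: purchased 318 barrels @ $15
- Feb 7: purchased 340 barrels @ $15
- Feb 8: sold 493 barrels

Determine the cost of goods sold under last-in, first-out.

COGS = $7,395

Feb 8, 493 sold [LIFO — newest first]: 340 @ $15 + 153 @ $15 = $7,395
Ending inventory: 214 @ $16 + 241 @ $18 + 165 @ $15 = $10,237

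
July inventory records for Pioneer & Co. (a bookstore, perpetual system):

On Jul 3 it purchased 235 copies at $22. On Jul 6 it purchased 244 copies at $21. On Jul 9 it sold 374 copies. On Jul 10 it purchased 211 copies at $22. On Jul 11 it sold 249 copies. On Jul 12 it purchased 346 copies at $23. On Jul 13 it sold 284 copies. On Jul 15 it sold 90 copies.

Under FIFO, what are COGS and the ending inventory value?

Jul 9, 374 sold [FIFO — oldest first]: 235 @ $22 + 139 @ $21 = $8,089
Jul 11, 249 sold [FIFO — oldest first]: 105 @ $21 + 144 @ $22 = $5,373
Jul 13, 284 sold [FIFO — oldest first]: 67 @ $22 + 217 @ $23 = $6,465
Jul 15, 90 sold [FIFO — oldest first]: 90 @ $23 = $2,070
Total COGS = $8,089 + $5,373 + $6,465 + $2,070 = $21,997
Ending inventory: 39 @ $23 = $897

COGS = $21,997; ending inventory = $897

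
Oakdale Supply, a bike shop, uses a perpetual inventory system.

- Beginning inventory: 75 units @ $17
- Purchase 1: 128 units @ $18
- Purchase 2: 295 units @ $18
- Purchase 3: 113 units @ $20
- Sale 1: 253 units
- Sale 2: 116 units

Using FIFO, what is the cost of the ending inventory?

Sale 1 (253) [FIFO — oldest first]: 75 @ $17 + 128 @ $18 + 50 @ $18 = $4,479
Sale 2 (116) [FIFO — oldest first]: 116 @ $18 = $2,088
Total COGS = $4,479 + $2,088 = $6,567
Ending inventory: 129 @ $18 + 113 @ $20 = $4,582
Check: goods available $11,149 = COGS $6,567 + ending $4,582

Ending inventory = $4,582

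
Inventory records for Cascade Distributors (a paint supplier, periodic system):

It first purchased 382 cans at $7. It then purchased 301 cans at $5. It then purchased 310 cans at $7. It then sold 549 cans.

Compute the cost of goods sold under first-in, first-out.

Sale 1 (549) [FIFO — oldest first]: 382 @ $7 + 167 @ $5 = $3,509
Ending inventory: 134 @ $5 + 310 @ $7 = $2,840

COGS = $3,509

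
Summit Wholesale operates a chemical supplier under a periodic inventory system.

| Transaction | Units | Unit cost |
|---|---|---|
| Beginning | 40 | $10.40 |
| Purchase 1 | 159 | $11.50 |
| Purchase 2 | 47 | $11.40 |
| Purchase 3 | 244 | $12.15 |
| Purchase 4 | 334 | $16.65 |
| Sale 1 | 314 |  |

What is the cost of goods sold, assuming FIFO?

COGS = $3,606.50

Sale 1 (314) [FIFO — oldest first]: 40 @ $10.40 + 159 @ $11.50 + 47 @ $11.40 + 68 @ $12.15 = $3,606.50
Ending inventory: 176 @ $12.15 + 334 @ $16.65 = $7,699.50
Check: goods available $11,306.00 = COGS $3,606.50 + ending $7,699.50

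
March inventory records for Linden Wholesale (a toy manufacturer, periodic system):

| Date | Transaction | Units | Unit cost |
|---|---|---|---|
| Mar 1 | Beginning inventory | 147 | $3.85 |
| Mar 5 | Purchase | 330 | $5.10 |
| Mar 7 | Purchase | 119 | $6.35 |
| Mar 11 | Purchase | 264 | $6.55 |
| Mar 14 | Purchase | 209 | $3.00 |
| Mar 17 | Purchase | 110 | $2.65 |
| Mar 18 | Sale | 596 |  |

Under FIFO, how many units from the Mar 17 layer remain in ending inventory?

Mar 18, 596 sold [FIFO — oldest first]: 147 @ $3.85 + 330 @ $5.10 + 119 @ $6.35 = $3,004.60
Ending inventory: 264 @ $6.55 + 209 @ $3.00 + 110 @ $2.65 = $2,647.70

110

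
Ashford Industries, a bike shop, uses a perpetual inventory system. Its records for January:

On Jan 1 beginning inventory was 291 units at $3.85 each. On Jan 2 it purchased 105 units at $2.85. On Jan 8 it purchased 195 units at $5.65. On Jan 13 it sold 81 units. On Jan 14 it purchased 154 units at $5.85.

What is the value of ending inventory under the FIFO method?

Jan 13, 81 sold [FIFO — oldest first]: 81 @ $3.85 = $311.85
Ending inventory: 210 @ $3.85 + 105 @ $2.85 + 195 @ $5.65 + 154 @ $5.85 = $3,110.40

Ending inventory = $3,110.40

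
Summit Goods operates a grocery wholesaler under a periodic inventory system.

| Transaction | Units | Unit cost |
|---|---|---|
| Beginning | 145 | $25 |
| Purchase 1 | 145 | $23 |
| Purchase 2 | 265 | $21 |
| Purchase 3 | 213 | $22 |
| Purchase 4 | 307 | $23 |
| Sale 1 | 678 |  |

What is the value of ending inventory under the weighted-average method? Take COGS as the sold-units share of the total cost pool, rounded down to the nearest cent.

Ending inventory = $8,963.71

Sale 1, sell 678: 678/1075 × $24,272.00 → $15,308.29
Ending inventory (cost pool remaining) = $8,963.71
Check: goods available $24,272.00 = COGS $15,308.29 + ending $8,963.71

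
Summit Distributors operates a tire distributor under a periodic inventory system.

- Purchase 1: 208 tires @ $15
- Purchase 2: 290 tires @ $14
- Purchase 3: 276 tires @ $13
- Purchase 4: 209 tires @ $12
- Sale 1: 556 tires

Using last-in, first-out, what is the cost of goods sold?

Sale 1 (556) [LIFO — newest first]: 209 @ $12 + 276 @ $13 + 71 @ $14 = $7,090
Ending inventory: 208 @ $15 + 219 @ $14 = $6,186

COGS = $7,090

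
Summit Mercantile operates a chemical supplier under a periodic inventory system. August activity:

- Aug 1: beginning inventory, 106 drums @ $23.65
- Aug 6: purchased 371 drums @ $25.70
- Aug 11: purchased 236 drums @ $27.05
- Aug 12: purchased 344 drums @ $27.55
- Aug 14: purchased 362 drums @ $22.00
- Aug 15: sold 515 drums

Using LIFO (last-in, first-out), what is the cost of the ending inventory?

Aug 15, 515 sold [LIFO — newest first]: 362 @ $22.00 + 153 @ $27.55 = $12,179.15
Ending inventory: 106 @ $23.65 + 371 @ $25.70 + 236 @ $27.05 + 191 @ $27.55 = $23,687.45

Ending inventory = $23,687.45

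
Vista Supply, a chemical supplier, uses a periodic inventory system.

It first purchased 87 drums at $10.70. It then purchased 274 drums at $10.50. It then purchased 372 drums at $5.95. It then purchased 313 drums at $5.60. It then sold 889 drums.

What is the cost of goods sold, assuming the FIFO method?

COGS = $6,894.90

Sale 1 (889) [FIFO — oldest first]: 87 @ $10.70 + 274 @ $10.50 + 372 @ $5.95 + 156 @ $5.60 = $6,894.90
Ending inventory: 157 @ $5.60 = $879.20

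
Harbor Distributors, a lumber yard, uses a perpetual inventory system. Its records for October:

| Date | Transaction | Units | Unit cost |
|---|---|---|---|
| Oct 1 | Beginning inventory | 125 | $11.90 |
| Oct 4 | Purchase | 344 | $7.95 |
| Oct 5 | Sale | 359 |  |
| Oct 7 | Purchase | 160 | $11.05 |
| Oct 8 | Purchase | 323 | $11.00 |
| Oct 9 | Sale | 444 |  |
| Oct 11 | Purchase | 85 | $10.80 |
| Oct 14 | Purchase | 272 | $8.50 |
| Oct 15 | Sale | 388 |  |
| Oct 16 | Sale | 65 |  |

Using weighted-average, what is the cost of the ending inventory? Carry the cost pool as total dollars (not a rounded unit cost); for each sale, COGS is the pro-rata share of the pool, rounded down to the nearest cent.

Ending inventory = $504.43

After Oct 1: 125 on hand, pool $1,487.50 (≈ $11.9000 each)
After Oct 4: 469 on hand, pool $4,222.30 (≈ $9.0028 each)
Oct 5, sell 359: 359/469 × $4,222.30 → $3,231.99
After Oct 7: 270 on hand, pool $2,758.31 (≈ $10.2160 each)
After Oct 8: 593 on hand, pool $6,311.31 (≈ $10.6430 each)
Oct 9, sell 444: 444/593 × $6,311.31 → $4,725.50
After Oct 11: 234 on hand, pool $2,503.81 (≈ $10.7000 each)
After Oct 14: 506 on hand, pool $4,815.81 (≈ $9.5174 each)
Oct 15, sell 388: 388/506 × $4,815.81 → $3,692.75
Oct 16, sell 65: 65/118 × $1,123.06 → $618.63
Total COGS = $3,231.99 + $4,725.50 + $3,692.75 + $618.63 = $12,268.87
Ending inventory (cost pool remaining) = $504.43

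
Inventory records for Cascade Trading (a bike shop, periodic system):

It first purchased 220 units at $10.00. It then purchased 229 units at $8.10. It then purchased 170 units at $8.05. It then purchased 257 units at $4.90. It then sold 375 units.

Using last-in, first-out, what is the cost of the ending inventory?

Sale 1 (375) [LIFO — newest first]: 257 @ $4.90 + 118 @ $8.05 = $2,209.20
Ending inventory: 220 @ $10.00 + 229 @ $8.10 + 52 @ $8.05 = $4,473.50
Check: goods available $6,682.70 = COGS $2,209.20 + ending $4,473.50

Ending inventory = $4,473.50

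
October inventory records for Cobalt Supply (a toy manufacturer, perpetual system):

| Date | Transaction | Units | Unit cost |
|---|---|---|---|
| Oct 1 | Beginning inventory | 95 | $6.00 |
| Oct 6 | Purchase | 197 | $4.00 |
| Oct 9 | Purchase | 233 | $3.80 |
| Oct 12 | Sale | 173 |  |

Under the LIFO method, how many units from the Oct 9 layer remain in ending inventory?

Oct 12, 173 sold [LIFO — newest first]: 173 @ $3.80 = $657.40
Ending inventory: 95 @ $6.00 + 197 @ $4.00 + 60 @ $3.80 = $1,586.00
Check: goods available $2,243.40 = COGS $657.40 + ending $1,586.00

60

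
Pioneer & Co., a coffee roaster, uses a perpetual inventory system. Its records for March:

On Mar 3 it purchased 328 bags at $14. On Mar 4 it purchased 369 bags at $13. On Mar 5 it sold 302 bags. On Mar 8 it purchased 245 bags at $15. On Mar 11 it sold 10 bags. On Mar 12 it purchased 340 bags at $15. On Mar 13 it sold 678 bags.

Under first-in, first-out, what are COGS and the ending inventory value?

COGS = $13,784; ending inventory = $4,380

Mar 5, 302 sold [FIFO — oldest first]: 302 @ $14 = $4,228
Mar 11, 10 sold [FIFO — oldest first]: 10 @ $14 = $140
Mar 13, 678 sold [FIFO — oldest first]: 16 @ $14 + 369 @ $13 + 245 @ $15 + 48 @ $15 = $9,416
Total COGS = $4,228 + $140 + $9,416 = $13,784
Ending inventory: 292 @ $15 = $4,380
Check: goods available $18,164 = COGS $13,784 + ending $4,380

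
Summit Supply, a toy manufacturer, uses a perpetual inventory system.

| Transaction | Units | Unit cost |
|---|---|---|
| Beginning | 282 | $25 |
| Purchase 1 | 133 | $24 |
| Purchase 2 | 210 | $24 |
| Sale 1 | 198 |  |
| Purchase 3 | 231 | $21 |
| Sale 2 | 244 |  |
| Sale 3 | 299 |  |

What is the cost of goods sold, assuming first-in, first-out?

COGS = $17,718

Sale 1 (198) [FIFO — oldest first]: 198 @ $25 = $4,950
Sale 2 (244) [FIFO — oldest first]: 84 @ $25 + 133 @ $24 + 27 @ $24 = $5,940
Sale 3 (299) [FIFO — oldest first]: 183 @ $24 + 116 @ $21 = $6,828
Total COGS = $4,950 + $5,940 + $6,828 = $17,718
Ending inventory: 115 @ $21 = $2,415
Check: goods available $20,133 = COGS $17,718 + ending $2,415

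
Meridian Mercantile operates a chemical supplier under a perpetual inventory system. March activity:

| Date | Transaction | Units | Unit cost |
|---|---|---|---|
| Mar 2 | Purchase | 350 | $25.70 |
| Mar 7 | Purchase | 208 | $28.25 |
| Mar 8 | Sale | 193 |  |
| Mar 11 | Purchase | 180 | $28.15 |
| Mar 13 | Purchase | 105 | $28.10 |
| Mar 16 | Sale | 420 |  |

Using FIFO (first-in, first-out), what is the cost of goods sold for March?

COGS = $16,419.25

Mar 8, 193 sold [FIFO — oldest first]: 193 @ $25.70 = $4,960.10
Mar 16, 420 sold [FIFO — oldest first]: 157 @ $25.70 + 208 @ $28.25 + 55 @ $28.15 = $11,459.15
Total COGS = $4,960.10 + $11,459.15 = $16,419.25
Ending inventory: 125 @ $28.15 + 105 @ $28.10 = $6,469.25
Check: goods available $22,888.50 = COGS $16,419.25 + ending $6,469.25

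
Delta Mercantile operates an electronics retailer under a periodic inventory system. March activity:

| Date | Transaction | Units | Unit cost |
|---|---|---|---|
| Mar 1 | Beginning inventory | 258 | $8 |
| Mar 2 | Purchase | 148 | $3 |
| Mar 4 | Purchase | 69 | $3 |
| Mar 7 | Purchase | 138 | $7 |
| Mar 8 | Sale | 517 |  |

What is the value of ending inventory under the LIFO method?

Ending inventory = $768

Mar 8, 517 sold [LIFO — newest first]: 138 @ $7 + 69 @ $3 + 148 @ $3 + 162 @ $8 = $2,913
Ending inventory: 96 @ $8 = $768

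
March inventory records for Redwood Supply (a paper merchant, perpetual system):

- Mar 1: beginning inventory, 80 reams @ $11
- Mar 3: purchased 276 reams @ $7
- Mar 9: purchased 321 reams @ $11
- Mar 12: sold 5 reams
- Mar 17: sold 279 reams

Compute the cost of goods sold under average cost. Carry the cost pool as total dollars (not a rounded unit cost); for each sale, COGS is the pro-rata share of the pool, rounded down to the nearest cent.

After Mar 1: 80 on hand, pool $880.00 (≈ $11.0000 each)
After Mar 3: 356 on hand, pool $2,812.00 (≈ $7.8989 each)
After Mar 9: 677 on hand, pool $6,343.00 (≈ $9.3693 each)
Mar 12, sell 5: 5/677 × $6,343.00 → $46.84
Mar 17, sell 279: 279/672 × $6,296.16 → $2,614.03
Total COGS = $46.84 + $2,614.03 = $2,660.87
Ending inventory (cost pool remaining) = $3,682.13

COGS = $2,660.87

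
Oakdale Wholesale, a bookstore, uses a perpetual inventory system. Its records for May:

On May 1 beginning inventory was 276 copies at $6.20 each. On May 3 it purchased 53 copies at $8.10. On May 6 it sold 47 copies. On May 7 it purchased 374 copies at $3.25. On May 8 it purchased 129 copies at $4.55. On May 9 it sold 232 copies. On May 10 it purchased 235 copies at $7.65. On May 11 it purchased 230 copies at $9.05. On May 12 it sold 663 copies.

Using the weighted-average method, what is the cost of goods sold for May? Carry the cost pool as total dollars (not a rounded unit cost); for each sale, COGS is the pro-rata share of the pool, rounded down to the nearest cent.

COGS = $5,575.90

After May 1: 276 on hand, pool $1,711.20 (≈ $6.2000 each)
After May 3: 329 on hand, pool $2,140.50 (≈ $6.5061 each)
May 6, sell 47: 47/329 × $2,140.50 → $305.78
After May 7: 656 on hand, pool $3,050.22 (≈ $4.6497 each)
After May 8: 785 on hand, pool $3,637.17 (≈ $4.6333 each)
May 9, sell 232: 232/785 × $3,637.17 → $1,074.93
After May 10: 788 on hand, pool $4,359.99 (≈ $5.5330 each)
After May 11: 1018 on hand, pool $6,441.49 (≈ $6.3276 each)
May 12, sell 663: 663/1018 × $6,441.49 → $4,195.19
Total COGS = $305.78 + $1,074.93 + $4,195.19 = $5,575.90
Ending inventory (cost pool remaining) = $2,246.30
Check: goods available $7,822.20 = COGS $5,575.90 + ending $2,246.30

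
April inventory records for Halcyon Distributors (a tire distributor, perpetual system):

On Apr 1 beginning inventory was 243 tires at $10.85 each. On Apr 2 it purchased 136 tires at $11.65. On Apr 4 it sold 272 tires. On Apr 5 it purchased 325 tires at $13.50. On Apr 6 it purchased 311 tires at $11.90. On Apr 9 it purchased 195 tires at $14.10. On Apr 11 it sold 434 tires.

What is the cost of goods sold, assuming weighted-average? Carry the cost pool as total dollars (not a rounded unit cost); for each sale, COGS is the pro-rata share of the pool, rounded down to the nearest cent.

COGS = $8,595.20

After Apr 1: 243 on hand, pool $2,636.55 (≈ $10.8500 each)
After Apr 2: 379 on hand, pool $4,220.95 (≈ $11.1371 each)
Apr 4, sell 272: 272/379 × $4,220.95 → $3,029.28
After Apr 5: 432 on hand, pool $5,579.17 (≈ $12.9147 each)
After Apr 6: 743 on hand, pool $9,280.07 (≈ $12.4900 each)
After Apr 9: 938 on hand, pool $12,029.57 (≈ $12.8247 each)
Apr 11, sell 434: 434/938 × $12,029.57 → $5,565.92
Total COGS = $3,029.28 + $5,565.92 = $8,595.20
Ending inventory (cost pool remaining) = $6,463.65
Check: goods available $15,058.85 = COGS $8,595.20 + ending $6,463.65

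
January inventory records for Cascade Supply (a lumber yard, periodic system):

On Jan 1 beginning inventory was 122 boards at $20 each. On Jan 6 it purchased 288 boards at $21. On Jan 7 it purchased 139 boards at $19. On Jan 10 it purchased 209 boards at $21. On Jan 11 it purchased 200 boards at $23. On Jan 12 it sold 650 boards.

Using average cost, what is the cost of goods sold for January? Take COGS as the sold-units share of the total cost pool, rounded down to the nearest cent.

COGS = $13,650.00

Jan 12, sell 650: 650/958 × $20,118.00 → $13,650.00
Ending inventory (cost pool remaining) = $6,468.00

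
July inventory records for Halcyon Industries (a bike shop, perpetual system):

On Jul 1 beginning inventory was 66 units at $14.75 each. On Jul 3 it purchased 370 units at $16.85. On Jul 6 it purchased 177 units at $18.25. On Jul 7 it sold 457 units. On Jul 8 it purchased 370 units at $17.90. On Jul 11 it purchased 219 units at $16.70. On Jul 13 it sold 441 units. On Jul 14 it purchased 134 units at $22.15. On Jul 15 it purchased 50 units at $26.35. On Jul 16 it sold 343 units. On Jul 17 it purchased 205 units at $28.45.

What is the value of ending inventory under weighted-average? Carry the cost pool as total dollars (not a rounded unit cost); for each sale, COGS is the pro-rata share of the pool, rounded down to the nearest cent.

Ending inventory = $8,674.16

After Jul 1: 66 on hand, pool $973.50 (≈ $14.7500 each)
After Jul 3: 436 on hand, pool $7,208.00 (≈ $16.5321 each)
After Jul 6: 613 on hand, pool $10,438.25 (≈ $17.0281 each)
Jul 7, sell 457: 457/613 × $10,438.25 → $7,781.86
After Jul 8: 526 on hand, pool $9,279.39 (≈ $17.6414 each)
After Jul 11: 745 on hand, pool $12,936.69 (≈ $17.3647 each)
Jul 13, sell 441: 441/745 × $12,936.69 → $7,657.82
After Jul 14: 438 on hand, pool $8,246.97 (≈ $18.8287 each)
After Jul 15: 488 on hand, pool $9,564.47 (≈ $19.5993 each)
Jul 16, sell 343: 343/488 × $9,564.47 → $6,722.56
After Jul 17: 350 on hand, pool $8,674.16 (≈ $24.7833 each)
Total COGS = $7,781.86 + $7,657.82 + $6,722.56 = $22,162.24
Ending inventory (cost pool remaining) = $8,674.16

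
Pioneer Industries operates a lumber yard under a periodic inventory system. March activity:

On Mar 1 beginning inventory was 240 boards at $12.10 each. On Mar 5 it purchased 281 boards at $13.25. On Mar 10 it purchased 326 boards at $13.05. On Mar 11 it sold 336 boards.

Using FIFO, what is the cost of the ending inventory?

Mar 11, 336 sold [FIFO — oldest first]: 240 @ $12.10 + 96 @ $13.25 = $4,176.00
Ending inventory: 185 @ $13.25 + 326 @ $13.05 = $6,705.55

Ending inventory = $6,705.55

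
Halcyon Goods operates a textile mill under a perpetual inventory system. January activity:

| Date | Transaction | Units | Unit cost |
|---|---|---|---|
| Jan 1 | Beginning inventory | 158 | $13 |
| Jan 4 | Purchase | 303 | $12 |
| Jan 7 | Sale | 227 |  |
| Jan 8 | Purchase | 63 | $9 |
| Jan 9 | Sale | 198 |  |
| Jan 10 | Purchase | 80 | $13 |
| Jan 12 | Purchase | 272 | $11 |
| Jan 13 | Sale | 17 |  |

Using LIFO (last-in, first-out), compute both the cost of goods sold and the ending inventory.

Jan 7, 227 sold [LIFO — newest first]: 227 @ $12 = $2,724
Jan 9, 198 sold [LIFO — newest first]: 63 @ $9 + 76 @ $12 + 59 @ $13 = $2,246
Jan 13, 17 sold [LIFO — newest first]: 17 @ $11 = $187
Total COGS = $2,724 + $2,246 + $187 = $5,157
Ending inventory: 99 @ $13 + 80 @ $13 + 255 @ $11 = $5,132
Check: goods available $10,289 = COGS $5,157 + ending $5,132

COGS = $5,157; ending inventory = $5,132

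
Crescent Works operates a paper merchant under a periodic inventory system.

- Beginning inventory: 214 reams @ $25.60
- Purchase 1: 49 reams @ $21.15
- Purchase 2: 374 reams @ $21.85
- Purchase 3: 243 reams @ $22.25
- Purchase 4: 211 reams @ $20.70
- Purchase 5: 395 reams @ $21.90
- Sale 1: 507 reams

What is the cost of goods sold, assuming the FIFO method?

COGS = $11,846.15

Sale 1 (507) [FIFO — oldest first]: 214 @ $25.60 + 49 @ $21.15 + 244 @ $21.85 = $11,846.15
Ending inventory: 130 @ $21.85 + 243 @ $22.25 + 211 @ $20.70 + 395 @ $21.90 = $21,265.45
Check: goods available $33,111.60 = COGS $11,846.15 + ending $21,265.45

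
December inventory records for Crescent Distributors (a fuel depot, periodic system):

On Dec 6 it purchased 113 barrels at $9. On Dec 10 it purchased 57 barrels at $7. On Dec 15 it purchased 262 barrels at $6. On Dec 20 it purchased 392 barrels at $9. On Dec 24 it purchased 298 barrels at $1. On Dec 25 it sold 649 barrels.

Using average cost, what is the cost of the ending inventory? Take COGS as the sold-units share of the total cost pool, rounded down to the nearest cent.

Ending inventory = $2,872.57

Dec 25, sell 649: 649/1122 × $6,814.00 → $3,941.43
Ending inventory (cost pool remaining) = $2,872.57
Check: goods available $6,814.00 = COGS $3,941.43 + ending $2,872.57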